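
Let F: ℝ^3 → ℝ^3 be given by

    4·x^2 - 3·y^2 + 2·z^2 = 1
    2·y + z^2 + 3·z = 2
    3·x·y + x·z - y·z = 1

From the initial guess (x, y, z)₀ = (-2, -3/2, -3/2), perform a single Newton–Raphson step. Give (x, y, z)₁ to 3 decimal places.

(-4.431, 2.125, 12.545)

At (-2, -3/2, -3/2): F = (12.750, -7.250, 8.750).
Jacobian J = [[8·x, -6·y, 4·z], [0, 2, 2·z + 3], [3·y + z, 3·x - z, x - y]].
At the point, J = [[-16.000, 9.000, -6.000], [0.000, 2.000, 0.000], [-6.000, -4.500, -0.500]] (det J = -56.000).
Solving J·Δ = −F gives Δ = (-2.431, 3.625, 14.045).
Then the next iterate is (x, y, z)₁ = (-4.431, 2.125, 12.545).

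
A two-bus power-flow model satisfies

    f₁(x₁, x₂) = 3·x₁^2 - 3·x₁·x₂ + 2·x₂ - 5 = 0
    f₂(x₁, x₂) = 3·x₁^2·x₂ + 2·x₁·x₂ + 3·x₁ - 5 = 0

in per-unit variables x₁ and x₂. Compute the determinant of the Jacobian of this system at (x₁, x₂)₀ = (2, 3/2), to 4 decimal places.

216.0000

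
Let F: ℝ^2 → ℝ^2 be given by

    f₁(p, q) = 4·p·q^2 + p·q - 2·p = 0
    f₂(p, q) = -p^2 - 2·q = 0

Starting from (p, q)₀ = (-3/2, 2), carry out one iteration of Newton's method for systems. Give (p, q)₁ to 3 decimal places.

At (-3/2, 2): F = (-24.000, -6.250).
Jacobian J = [[4·q^2 + q - 2, 8·p·q + p], [-2·p, -2]].
At the point, J = [[16.000, -25.500], [3.000, -2.000]] (det J = 44.500).
Solving J·Δ = −F gives Δ = (2.503, 0.629).
Then the next iterate is (p, q)₁ = (1.003, 2.629).

(1.003, 2.629)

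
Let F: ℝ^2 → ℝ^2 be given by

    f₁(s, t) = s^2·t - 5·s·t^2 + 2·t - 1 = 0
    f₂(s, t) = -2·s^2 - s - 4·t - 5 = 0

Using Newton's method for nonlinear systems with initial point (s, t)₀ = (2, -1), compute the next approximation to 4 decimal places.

(0.6889, -0.8000)

At (2, -1): F = (-17.0000, -11.0000).
Jacobian J = [[2·s·t - 5·t^2, s^2 - 10·s·t + 2], [-4·s - 1, -4]].
At the point, J = [[-9.0000, 26.0000], [-9.0000, -4.0000]] (det J = 270.0000).
Solving J·Δ = −F gives Δ = (-1.3111, 0.2000).
Then the next iterate is (s, t)₁ = (0.6889, -0.8000).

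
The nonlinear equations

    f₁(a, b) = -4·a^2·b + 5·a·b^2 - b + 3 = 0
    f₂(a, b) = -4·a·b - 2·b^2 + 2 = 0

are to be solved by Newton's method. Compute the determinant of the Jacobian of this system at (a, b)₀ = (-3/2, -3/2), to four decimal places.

J = [[-8·a·b + 5·b^2, -4·a^2 + 10·a·b - 1], [-4·b, -4·a - 4·b]].
At the point, J = [[-6.7500, 12.5000], [6.0000, 12.0000]].
det J = -156.0000.

-156.0000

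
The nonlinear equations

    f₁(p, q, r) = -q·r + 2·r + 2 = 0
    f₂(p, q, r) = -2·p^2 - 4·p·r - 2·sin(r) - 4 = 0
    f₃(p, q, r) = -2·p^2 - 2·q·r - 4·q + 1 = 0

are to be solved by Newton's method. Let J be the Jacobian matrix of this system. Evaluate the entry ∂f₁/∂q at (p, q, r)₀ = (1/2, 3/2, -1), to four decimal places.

1.0000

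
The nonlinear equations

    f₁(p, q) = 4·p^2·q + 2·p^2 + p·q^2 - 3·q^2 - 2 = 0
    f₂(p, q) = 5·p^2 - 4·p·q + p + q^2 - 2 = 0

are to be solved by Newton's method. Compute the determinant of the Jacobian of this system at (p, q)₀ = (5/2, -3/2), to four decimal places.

-617.2500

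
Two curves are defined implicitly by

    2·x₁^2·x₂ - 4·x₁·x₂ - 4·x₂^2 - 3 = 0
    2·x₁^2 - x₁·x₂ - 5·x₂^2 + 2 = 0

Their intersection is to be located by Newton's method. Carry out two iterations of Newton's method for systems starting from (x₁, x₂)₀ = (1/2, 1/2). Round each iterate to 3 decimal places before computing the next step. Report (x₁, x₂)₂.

At (1/2, 1/2): F = (-4.750, 1.000).
Jacobian J = [[4·x₁·x₂ - 4·x₂, 2·x₁^2 - 4·x₁ - 8·x₂], [4·x₁ - x₂, -x₁ - 10·x₂]].
At the point, J = [[-1.000, -5.500], [1.500, -5.500]] (det J = 13.750).
Solving J·Δ = −F gives Δ = (-2.300, -0.445).
Then the next iterate is (x₁, x₂)₁ = (-1.800, 0.055).
Round to (-1.800, 0.055) and repeat: F = (-2.25970, 8.56388), J = [[-0.616, 13.240], [-7.255, 1.250]].
Δ = (1.220, 0.227), so (x₁, x₂)₂ = (-0.580, 0.282).

(-0.580, 0.282)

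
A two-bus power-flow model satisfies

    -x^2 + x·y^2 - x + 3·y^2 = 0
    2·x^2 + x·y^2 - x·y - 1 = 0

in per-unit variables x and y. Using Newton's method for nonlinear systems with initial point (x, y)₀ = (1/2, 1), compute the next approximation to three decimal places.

At (1/2, 1): F = (2.750, -0.500).
Jacobian J = [[-2·x + y^2 - 1, 2·x·y + 6·y], [4·x + y^2 - y, 2·x·y - x]].
At the point, J = [[-1.000, 7.000], [2.000, 0.500]] (det J = -14.500).
Solving J·Δ = −F gives Δ = (0.336, -0.345).
Then the next iterate is (x, y)₁ = (0.836, 0.655).

(0.836, 0.655)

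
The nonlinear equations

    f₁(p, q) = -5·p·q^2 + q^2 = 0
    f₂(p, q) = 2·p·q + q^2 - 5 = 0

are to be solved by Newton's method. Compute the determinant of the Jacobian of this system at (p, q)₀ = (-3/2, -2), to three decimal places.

4.000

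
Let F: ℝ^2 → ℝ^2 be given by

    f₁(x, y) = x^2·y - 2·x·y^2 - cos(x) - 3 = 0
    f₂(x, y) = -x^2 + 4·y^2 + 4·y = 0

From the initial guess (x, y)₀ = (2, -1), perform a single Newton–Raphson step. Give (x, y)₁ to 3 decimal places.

(0.679, -0.679)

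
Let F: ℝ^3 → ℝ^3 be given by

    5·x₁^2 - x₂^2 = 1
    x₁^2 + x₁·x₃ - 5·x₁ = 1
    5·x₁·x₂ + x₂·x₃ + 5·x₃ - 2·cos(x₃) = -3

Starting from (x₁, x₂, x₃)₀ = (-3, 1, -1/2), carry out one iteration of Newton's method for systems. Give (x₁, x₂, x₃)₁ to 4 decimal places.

At (-3, 1, -1/2): F = (43.0000, 24.5000, -16.755165).
Jacobian J = [[10·x₁, -2·x₂, 0], [2·x₁ + x₃ - 5, 0, x₁], [5·x₂, 5·x₁ + x₃, x₂ + 2·sin(x₃) + 5]].
At the point, J = [[-30.0000, -2.0000, 0.0000], [-11.5000, 0.0000, -3.0000], [5.0000, -15.5000, 5.041149]] (det J = 1309.053575).
Solving J·Δ = −F gives Δ = (1.4155, 0.2669, 2.7404).
Then the next iterate is (x₁, x₂, x₃)₁ = (-1.5845, 1.2669, 2.2404).

(-1.5845, 1.2669, 2.2404)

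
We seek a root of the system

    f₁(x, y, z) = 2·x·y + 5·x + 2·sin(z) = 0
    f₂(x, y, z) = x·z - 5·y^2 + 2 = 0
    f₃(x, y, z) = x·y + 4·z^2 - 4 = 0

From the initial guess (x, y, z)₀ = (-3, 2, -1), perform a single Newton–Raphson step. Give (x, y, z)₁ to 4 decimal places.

At (-3, 2, -1): F = (-28.682942, -15.0000, -6.0000).
Jacobian J = [[2·y + 5, 2·x, 2·cos(z)], [z, -10·y, x], [y, x, 8·z]].
At the point, J = [[9.0000, -6.0000, 1.080605], [-1.0000, -20.0000, -3.0000], [2.0000, -3.0000, -8.0000]] (det J = 1489.465998).
Solving J·Δ = −F gives Δ = (2.5514, -0.9120, 0.2299).
Then the next iterate is (x, y, z)₁ = (-0.4486, 1.0880, -0.7701).

(-0.4486, 1.0880, -0.7701)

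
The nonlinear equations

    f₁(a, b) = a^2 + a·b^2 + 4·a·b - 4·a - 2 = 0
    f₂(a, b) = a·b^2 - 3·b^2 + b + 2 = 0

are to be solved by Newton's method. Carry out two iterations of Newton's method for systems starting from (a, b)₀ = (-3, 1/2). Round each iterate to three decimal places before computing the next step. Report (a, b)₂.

(-1.426, 0.791)

At (-3, 1/2): F = (12.250, 1.000).
Jacobian J = [[2·a + b^2 + 4·b - 4, 2·a·b + 4·a], [b^2, 2·a·b - 6·b + 1]].
At the point, J = [[-7.750, -15.000], [0.250, -5.000]] (det J = 42.500).
Solving J·Δ = −F gives Δ = (1.088, 0.254).
Then the next iterate is (a, b)₁ = (-1.912, 0.754).
Round to (-1.912, 0.754) and repeat: F = (2.45015, -0.03855), J = [[-4.23948, -10.53130], [0.56852, -6.40730]].
Δ = (0.486, 0.037), so (a, b)₂ = (-1.426, 0.791).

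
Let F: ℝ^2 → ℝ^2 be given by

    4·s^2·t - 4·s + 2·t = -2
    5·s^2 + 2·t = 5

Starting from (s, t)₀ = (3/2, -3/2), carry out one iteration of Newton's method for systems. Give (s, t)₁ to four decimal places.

At (3/2, -3/2): F = (-20.5000, 3.2500).
Jacobian J = [[8·s·t - 4, 4·s^2 + 2], [10·s, 2]].
At the point, J = [[-22.0000, 11.0000], [15.0000, 2.0000]] (det J = -209.0000).
Solving J·Δ = −F gives Δ = (-0.3672, 1.1292).
Then the next iterate is (s, t)₁ = (1.1328, -0.3708).

(1.1328, -0.3708)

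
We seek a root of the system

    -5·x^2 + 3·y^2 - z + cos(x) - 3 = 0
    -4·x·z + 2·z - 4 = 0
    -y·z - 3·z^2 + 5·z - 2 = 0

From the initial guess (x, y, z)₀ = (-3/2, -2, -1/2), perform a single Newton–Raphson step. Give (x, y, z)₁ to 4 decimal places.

At (-3/2, -2, -1/2): F = (-1.679263, -8.0000, -6.2500).
Jacobian J = [[-10·x - sin(x), 6·y, -1], [-4·z, 0, -4·x + 2], [0, -z, -y - 6·z + 5]].
At the point, J = [[15.997495, -12.0000, -1.0000], [2.0000, 0.0000, 8.0000], [0.0000, 0.5000, 10.0000]] (det J = 175.010020).
Solving J·Δ = −F gives Δ = (1.9958, 2.4789, 0.5011).
Then the next iterate is (x, y, z)₁ = (0.4958, 0.4789, 0.0011).

(0.4958, 0.4789, 0.0011)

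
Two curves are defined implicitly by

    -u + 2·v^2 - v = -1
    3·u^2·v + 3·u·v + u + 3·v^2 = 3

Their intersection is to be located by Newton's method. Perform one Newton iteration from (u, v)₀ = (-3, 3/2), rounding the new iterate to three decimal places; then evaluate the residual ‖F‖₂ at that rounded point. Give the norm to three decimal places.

8.685

At (-3, 3/2): F = (7.000, 27.750).
Jacobian J = [[-1, 4·v - 1], [6·u·v + 3·v + 1, 3·u^2 + 3·u + 6·v]].
At the point, J = [[-1.000, 5.000], [-21.500, 27.000]] (det J = 80.500).
Solving J·Δ = −F gives Δ = (-0.624, -1.525).
Then the next iterate is (u, v)₁ = (-3.624, -0.025).
Re-evaluating at (-3.624, -0.025): F = (4.65025, -7.33533), so ‖F‖₂ = 8.685.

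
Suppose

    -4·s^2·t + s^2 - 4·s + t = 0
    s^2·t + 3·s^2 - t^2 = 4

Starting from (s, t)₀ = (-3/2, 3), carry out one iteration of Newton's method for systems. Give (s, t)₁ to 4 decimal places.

(-1.2505, 1.9357)

At (-3/2, 3): F = (-15.7500, 0.5000).
Jacobian J = [[-8·s·t + 2·s - 4, -4·s^2 + 1], [2·s·t + 6·s, s^2 - 2·t]].
At the point, J = [[29.0000, -8.0000], [-18.0000, -3.7500]] (det J = -252.7500).
Solving J·Δ = −F gives Δ = (0.2495, -1.0643).
Then the next iterate is (s, t)₁ = (-1.2505, 1.9357).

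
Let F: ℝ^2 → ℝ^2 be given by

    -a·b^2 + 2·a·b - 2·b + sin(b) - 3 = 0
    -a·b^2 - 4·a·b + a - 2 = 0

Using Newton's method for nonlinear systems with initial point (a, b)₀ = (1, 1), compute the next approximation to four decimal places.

At (1, 1): F = (-3.158529, -6.0000).
Jacobian J = [[-b^2 + 2·b, -2·a·b + 2·a + cos(b) - 2], [-b^2 - 4·b + 1, -2·a·b - 4·a]].
At the point, J = [[1.0000, -1.459698], [-4.0000, -6.0000]] (det J = -11.838791).
Solving J·Δ = −F gives Δ = (0.8610, -1.5740).
Then the next iterate is (a, b)₁ = (1.8610, -0.5740).

(1.8610, -0.5740)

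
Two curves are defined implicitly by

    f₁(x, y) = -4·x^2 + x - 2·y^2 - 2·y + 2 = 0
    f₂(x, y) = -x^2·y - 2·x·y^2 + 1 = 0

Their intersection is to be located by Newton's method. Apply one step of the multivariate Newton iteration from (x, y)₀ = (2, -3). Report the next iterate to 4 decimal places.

At (2, -3): F = (-24.0000, -23.0000).
Jacobian J = [[-8·x + 1, -4·y - 2], [-2·x·y - 2·y^2, -x^2 - 4·x·y]].
At the point, J = [[-15.0000, 10.0000], [-6.0000, 20.0000]] (det J = -240.0000).
Solving J·Δ = −F gives Δ = (-1.0417, 0.8375).
Then the next iterate is (x, y)₁ = (0.9583, -2.1625).

(0.9583, -2.1625)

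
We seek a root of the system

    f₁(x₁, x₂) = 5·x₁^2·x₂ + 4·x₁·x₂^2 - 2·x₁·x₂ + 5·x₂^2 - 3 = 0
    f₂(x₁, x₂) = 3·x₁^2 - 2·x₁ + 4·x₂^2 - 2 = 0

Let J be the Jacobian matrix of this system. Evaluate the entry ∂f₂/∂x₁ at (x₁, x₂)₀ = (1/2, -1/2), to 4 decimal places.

∂f₂/∂x₁ = 6·x₁ - 2.
At (1/2, -1/2) this is 1.0000.

1.0000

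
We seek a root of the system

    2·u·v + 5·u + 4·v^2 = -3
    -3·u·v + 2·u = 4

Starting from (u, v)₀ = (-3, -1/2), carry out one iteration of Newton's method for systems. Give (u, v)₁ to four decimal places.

(0.0563, -0.0775)

At (-3, -1/2): F = (-8.0000, -14.5000).
Jacobian J = [[2·v + 5, 2·u + 8·v], [-3·v + 2, -3·u]].
At the point, J = [[4.0000, -10.0000], [3.5000, 9.0000]] (det J = 71.0000).
Solving J·Δ = −F gives Δ = (3.0563, 0.4225).
Then the next iterate is (u, v)₁ = (0.0563, -0.0775).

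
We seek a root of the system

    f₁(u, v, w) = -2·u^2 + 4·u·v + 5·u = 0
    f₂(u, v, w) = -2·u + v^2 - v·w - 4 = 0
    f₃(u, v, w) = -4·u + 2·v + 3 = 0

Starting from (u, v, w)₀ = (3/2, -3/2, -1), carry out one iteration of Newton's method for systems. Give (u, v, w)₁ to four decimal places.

At (3/2, -3/2, -1): F = (-6.0000, -6.2500, -6.0000).
Jacobian J = [[-4·u + 4·v + 5, 4·u, 0], [-2, 2·v - w, -v], [-4, 2, 0]].
At the point, J = [[-7.0000, 6.0000, 0.0000], [-2.0000, -2.0000, 1.5000], [-4.0000, 2.0000, 0.0000]] (det J = -15.0000).
Solving J·Δ = −F gives Δ = (-2.4000, -1.8000, -1.4333).
Then the next iterate is (u, v, w)₁ = (-0.9000, -3.3000, -2.4333).

(-0.9000, -3.3000, -2.4333)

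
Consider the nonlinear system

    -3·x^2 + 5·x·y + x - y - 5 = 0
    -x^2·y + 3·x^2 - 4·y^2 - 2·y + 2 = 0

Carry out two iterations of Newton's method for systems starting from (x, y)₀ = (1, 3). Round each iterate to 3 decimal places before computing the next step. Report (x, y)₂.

(2.161, 1.191)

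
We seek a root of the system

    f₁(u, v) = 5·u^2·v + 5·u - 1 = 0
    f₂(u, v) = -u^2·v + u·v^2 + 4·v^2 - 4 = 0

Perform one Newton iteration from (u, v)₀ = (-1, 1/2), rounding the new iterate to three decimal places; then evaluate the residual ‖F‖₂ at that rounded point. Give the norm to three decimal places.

8.315

At (-1, 1/2): F = (-3.500, -3.750).
Jacobian J = [[10·u·v + 5, 5·u^2], [-2·u·v + v^2, -u^2 + 2·u·v + 8·v]].
At the point, J = [[0.000, 5.000], [1.250, 2.000]] (det J = -6.250).
Solving J·Δ = −F gives Δ = (1.880, 0.700).
Then the next iterate is (u, v)₁ = (0.880, 1.200).
Re-evaluating at (0.880, 1.200): F = (8.04640, 2.09792), so ‖F‖₂ = 8.315.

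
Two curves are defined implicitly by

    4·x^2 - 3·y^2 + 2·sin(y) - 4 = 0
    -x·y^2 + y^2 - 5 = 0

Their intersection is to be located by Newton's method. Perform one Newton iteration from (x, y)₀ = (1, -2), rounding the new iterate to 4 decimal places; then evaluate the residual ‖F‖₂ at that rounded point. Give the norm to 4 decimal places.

6.1072

At (1, -2): F = (-13.818595, -5.0000).
Jacobian J = [[8·x, -6·y + 2·cos(y)], [-y^2, -2·x·y + 2·y]].
At the point, J = [[8.0000, 11.167706], [-4.0000, 0.0000]] (det J = 44.670825).
Solving J·Δ = −F gives Δ = (-1.2500, 2.1328).
Then the next iterate is (x, y)₁ = (-0.2500, 0.1328).
Re-evaluating at (-0.2500, 0.1328): F = (-3.538088, -4.977955), so ‖F‖₂ = 6.1072.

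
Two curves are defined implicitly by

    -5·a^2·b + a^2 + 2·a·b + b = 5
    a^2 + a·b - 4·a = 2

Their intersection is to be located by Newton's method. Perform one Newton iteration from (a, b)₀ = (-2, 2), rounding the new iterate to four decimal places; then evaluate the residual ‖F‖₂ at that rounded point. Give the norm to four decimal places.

At (-2, 2): F = (-47.0000, 6.0000).
Jacobian J = [[-10·a·b + 2·a + 2·b, -5·a^2 + 2·a + 1], [2·a + b - 4, a]].
At the point, J = [[40.0000, -23.0000], [-6.0000, -2.0000]] (det J = -218.0000).
Solving J·Δ = −F gives Δ = (1.0642, -0.1927).
Then the next iterate is (a, b)₁ = (-0.9358, 1.8073).
Re-evaluating at (-0.9358, 1.8073): F = (-13.612980, 0.927650), so ‖F‖₂ = 13.6446.

13.6446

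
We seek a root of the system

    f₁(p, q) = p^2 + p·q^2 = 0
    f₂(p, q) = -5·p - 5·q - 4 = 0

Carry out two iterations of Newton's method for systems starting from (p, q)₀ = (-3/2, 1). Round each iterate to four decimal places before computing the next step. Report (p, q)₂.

(-2.6172, 1.8172)

At (-3/2, 1): F = (0.7500, -1.5000).
Jacobian J = [[2·p + q^2, 2·p·q], [-5, -5]].
At the point, J = [[-2.0000, -3.0000], [-5.0000, -5.0000]] (det J = -5.0000).
Solving J·Δ = −F gives Δ = (-1.6500, 1.3500).
Then the next iterate is (p, q)₁ = (-3.1500, 2.3500).
Round to (-3.1500, 2.3500) and repeat: F = (-7.473375, 0.0000), J = [[-0.7775, -14.8050], [-5.0000, -5.0000]].
Δ = (0.5328, -0.5328), so (p, q)₂ = (-2.6172, 1.8172).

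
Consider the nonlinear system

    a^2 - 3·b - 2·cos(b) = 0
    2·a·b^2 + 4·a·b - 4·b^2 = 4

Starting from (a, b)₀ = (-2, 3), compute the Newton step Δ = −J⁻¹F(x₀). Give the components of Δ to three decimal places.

(0.336, -1.606)

At (-2, 3): F = (-3.02002, -100.000).
Jacobian J = [[2·a, 2·sin(b) - 3], [2·b^2 + 4·b, 4·a·b + 4·a - 8·b]].
At the point, J = [[-4.000, -2.71776], [30.000, -56.000]] (det J = 305.53280).
Solving J·Δ = −F gives Δ = (0.336, -1.606).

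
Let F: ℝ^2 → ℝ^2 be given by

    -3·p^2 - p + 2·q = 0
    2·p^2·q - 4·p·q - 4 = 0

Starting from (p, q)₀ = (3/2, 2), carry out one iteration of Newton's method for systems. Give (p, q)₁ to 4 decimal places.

(-1.4107, -10.4286)

At (3/2, 2): F = (-4.2500, -7.0000).
Jacobian J = [[-6·p - 1, 2], [4·p·q - 4·q, 2·p^2 - 4·p]].
At the point, J = [[-10.0000, 2.0000], [4.0000, -1.5000]] (det J = 7.0000).
Solving J·Δ = −F gives Δ = (-2.9107, -12.4286).
Then the next iterate is (p, q)₁ = (-1.4107, -10.4286).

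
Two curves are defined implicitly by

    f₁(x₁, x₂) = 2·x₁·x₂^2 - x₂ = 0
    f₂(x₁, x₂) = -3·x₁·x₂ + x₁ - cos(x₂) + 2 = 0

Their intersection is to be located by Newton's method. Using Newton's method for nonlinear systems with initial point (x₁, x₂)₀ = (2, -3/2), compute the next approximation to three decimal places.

(-0.365, -1.511)

At (2, -3/2): F = (10.500, 12.92926).
Jacobian J = [[2·x₂^2, 4·x₁·x₂ - 1], [-3·x₂ + 1, -3·x₁ + sin(x₂)]].
At the point, J = [[4.500, -13.000], [5.500, -6.99749]] (det J = 40.01127).
Solving J·Δ = −F gives Δ = (-2.365, -0.011).
Then the next iterate is (x₁, x₂)₁ = (-0.365, -1.511).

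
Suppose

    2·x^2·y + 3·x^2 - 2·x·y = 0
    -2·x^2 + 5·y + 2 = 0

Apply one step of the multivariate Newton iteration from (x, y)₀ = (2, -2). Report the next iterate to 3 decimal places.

At (2, -2): F = (4.000, -16.000).
Jacobian J = [[4·x·y + 6·x - 2·y, 2·x^2 - 2·x], [-4·x, 5]].
At the point, J = [[0.000, 4.000], [-8.000, 5.000]] (det J = 32.000).
Solving J·Δ = −F gives Δ = (-2.625, -1.000).
Then the next iterate is (x, y)₁ = (-0.625, -3.000).

(-0.625, -3.000)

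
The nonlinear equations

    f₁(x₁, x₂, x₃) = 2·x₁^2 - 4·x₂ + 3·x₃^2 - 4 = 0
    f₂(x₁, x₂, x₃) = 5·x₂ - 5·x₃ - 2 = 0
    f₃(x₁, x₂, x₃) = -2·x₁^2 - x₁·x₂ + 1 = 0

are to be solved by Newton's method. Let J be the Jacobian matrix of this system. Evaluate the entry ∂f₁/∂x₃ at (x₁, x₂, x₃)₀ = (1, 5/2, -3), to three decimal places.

-18.000

∂f₁/∂x₃ = 6·x₃.
At (1, 5/2, -3) this is -18.000.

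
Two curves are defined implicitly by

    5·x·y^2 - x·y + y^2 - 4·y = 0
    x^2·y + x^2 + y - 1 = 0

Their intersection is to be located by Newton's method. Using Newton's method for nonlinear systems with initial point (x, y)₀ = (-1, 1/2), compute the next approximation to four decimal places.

At (-1, 1/2): F = (-2.5000, 1.0000).
Jacobian J = [[5·y^2 - y, 10·x·y - x + 2·y - 4], [2·x·y + 2·x, x^2 + 1]].
At the point, J = [[0.7500, -7.0000], [-3.0000, 2.0000]] (det J = -19.5000).
Solving J·Δ = −F gives Δ = (0.1026, -0.3462).
Then the next iterate is (x, y)₁ = (-0.8974, 0.1538).

(-0.8974, 0.1538)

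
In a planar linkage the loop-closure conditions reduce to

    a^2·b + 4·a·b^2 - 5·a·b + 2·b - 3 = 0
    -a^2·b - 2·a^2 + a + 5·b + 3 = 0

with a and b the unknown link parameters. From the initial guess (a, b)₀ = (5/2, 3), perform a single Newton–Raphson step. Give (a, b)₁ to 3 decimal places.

(2.108, 1.921)

At (5/2, 3): F = (74.250, -10.750).
Jacobian J = [[2·a·b + 4·b^2 - 5·b, a^2 + 8·a·b - 5·a + 2], [-2·a·b - 4·a + 1, -a^2 + 5]].
At the point, J = [[36.000, 55.750], [-24.000, -1.250]] (det J = 1293.000).
Solving J·Δ = −F gives Δ = (-0.392, -1.079).
Then the next iterate is (a, b)₁ = (2.108, 1.921).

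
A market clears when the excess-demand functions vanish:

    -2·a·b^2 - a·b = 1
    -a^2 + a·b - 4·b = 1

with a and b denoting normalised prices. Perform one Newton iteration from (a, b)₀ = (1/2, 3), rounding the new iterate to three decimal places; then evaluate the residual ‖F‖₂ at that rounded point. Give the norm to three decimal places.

1.740

At (1/2, 3): F = (-11.500, -11.750).
Jacobian J = [[-2·b^2 - b, -4·a·b - a], [-2·a + b, a - 4]].
At the point, J = [[-21.000, -6.500], [2.000, -3.500]] (det J = 86.500).
Solving J·Δ = −F gives Δ = (0.418, -3.118).
Then the next iterate is (a, b)₁ = (0.918, -0.118).
Re-evaluating at (0.918, -0.118): F = (-0.91724, -1.47905), so ‖F‖₂ = 1.740.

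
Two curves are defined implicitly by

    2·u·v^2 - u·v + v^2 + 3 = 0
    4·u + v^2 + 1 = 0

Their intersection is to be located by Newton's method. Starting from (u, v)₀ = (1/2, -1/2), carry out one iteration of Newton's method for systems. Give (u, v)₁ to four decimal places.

(0.0139, 0.8056)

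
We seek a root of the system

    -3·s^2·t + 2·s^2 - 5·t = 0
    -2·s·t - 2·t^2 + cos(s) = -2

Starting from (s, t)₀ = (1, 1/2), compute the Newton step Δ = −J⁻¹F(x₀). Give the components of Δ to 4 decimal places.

(0.8714, -0.1411)

At (1, 1/2): F = (-2.0000, 1.040302).
Jacobian J = [[-6·s·t + 4·s, -3·s^2 - 5], [-2·t - sin(s), -2·s - 4·t]].
At the point, J = [[1.0000, -8.0000], [-1.841471, -4.0000]] (det J = -18.731768).
Solving J·Δ = −F gives Δ = (0.8714, -0.1411).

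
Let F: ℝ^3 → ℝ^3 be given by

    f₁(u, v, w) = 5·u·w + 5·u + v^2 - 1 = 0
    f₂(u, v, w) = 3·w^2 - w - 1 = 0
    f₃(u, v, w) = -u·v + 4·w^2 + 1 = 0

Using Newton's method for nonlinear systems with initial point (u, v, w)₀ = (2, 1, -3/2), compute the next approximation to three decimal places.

(2.443, 0.429, -0.775)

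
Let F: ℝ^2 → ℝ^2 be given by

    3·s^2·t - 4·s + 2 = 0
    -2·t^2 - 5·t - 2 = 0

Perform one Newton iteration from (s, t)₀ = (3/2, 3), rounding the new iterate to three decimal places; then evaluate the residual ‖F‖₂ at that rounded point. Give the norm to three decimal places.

8.692

At (3/2, 3): F = (16.250, -35.000).
Jacobian J = [[6·s·t - 4, 3·s^2], [0, -4·t - 5]].
At the point, J = [[23.000, 6.750], [0.000, -17.000]] (det J = -391.000).
Solving J·Δ = −F gives Δ = (-0.102, -2.059).
Then the next iterate is (s, t)₁ = (1.398, 0.941).
Re-evaluating at (1.398, 0.941): F = (1.92528, -8.47596), so ‖F‖₂ = 8.692.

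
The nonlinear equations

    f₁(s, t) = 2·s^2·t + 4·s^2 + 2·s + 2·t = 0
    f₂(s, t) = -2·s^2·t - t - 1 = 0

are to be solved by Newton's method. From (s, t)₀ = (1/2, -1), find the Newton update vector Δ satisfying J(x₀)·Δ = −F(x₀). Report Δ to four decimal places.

(-0.0455, 0.2727)

At (1/2, -1): F = (-0.5000, 0.5000).
Jacobian J = [[4·s·t + 8·s + 2, 2·s^2 + 2], [-4·s·t, -2·s^2 - 1]].
At the point, J = [[4.0000, 2.5000], [2.0000, -1.5000]] (det J = -11.0000).
Solving J·Δ = −F gives Δ = (-0.0455, 0.2727).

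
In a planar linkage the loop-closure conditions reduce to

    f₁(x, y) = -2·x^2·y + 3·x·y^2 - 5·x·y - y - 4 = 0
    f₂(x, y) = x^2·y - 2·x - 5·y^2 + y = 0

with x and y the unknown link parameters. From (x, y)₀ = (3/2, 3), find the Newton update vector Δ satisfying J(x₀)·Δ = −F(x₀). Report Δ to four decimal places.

At (3/2, 3): F = (-2.5000, -38.2500).
Jacobian J = [[-4·x·y + 3·y^2 - 5·y, -2·x^2 + 6·x·y - 5·x - 1], [2·x·y - 2, x^2 - 10·y + 1]].
At the point, J = [[-6.0000, 14.0000], [7.0000, -26.7500]] (det J = 62.5000).
Solving J·Δ = −F gives Δ = (-9.6380, -3.9520).

(-9.6380, -3.9520)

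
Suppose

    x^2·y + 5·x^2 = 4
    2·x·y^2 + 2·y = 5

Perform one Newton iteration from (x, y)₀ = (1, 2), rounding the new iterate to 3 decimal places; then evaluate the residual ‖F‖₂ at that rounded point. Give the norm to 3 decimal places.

1.357

At (1, 2): F = (3.000, 7.000).
Jacobian J = [[2·x·y + 10·x, x^2], [2·y^2, 4·x·y + 2]].
At the point, J = [[14.000, 1.000], [8.000, 10.000]] (det J = 132.000).
Solving J·Δ = −F gives Δ = (-0.174, -0.561).
Then the next iterate is (x, y)₁ = (0.826, 1.439).
Re-evaluating at (0.826, 1.439): F = (0.39318, 1.29883), so ‖F‖₂ = 1.357.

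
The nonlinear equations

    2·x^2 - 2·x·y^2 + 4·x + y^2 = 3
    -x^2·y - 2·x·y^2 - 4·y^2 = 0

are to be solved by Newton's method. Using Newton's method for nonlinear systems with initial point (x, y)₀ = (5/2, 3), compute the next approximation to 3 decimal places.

(-0.041, 2.736)

At (5/2, 3): F = (-16.500, -99.750).
Jacobian J = [[4·x - 2·y^2 + 4, -4·x·y + 2·y], [-2·x·y - 2·y^2, -x^2 - 4·x·y - 8·y]].
At the point, J = [[-4.000, -24.000], [-33.000, -60.250]] (det J = -551.000).
Solving J·Δ = −F gives Δ = (-2.541, -0.264).
Then the next iterate is (x, y)₁ = (-0.041, 2.736).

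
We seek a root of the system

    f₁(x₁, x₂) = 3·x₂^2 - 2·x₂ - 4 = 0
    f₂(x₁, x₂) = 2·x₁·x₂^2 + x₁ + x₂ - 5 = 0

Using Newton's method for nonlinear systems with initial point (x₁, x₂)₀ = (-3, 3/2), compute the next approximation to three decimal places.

(0.747, 1.536)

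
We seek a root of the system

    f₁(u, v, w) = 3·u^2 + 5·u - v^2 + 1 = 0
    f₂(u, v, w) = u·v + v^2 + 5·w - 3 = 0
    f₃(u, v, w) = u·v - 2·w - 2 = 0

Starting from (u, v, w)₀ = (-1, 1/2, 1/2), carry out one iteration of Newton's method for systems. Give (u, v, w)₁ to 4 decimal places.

(0.5000, -2.2500, 0.5000)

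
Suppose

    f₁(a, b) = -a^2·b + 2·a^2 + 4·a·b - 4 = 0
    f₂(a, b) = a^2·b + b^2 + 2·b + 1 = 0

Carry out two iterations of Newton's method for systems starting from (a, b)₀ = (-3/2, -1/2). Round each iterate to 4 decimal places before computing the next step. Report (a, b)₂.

(-1.0225, -0.3764)

At (-3/2, -1/2): F = (4.6250, -0.8750).
Jacobian J = [[-2·a·b + 4·a + 4·b, -a^2 + 4·a], [2·a·b, a^2 + 2·b + 2]].
At the point, J = [[-9.5000, -8.2500], [1.5000, 3.2500]] (det J = -18.5000).
Solving J·Δ = −F gives Δ = (0.4223, 0.0743).
Then the next iterate is (a, b)₁ = (-1.0777, -0.4257).
Round to (-1.0777, -0.4257) and repeat: F = (0.652406, -0.164603), J = [[-6.931154, -5.472237], [0.917554, 2.310037]].
Δ = (0.0552, 0.0493), so (a, b)₂ = (-1.0225, -0.3764).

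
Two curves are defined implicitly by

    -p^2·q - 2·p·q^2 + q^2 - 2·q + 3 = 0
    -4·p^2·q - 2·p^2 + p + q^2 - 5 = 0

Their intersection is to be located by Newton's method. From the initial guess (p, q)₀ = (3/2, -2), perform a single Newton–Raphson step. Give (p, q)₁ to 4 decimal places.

At (3/2, -2): F = (3.5000, 14.0000).
Jacobian J = [[-2·p·q - 2·q^2, -p^2 - 4·p·q + 2·q - 2], [-8·p·q - 4·p + 1, -4·p^2 + 2·q]].
At the point, J = [[-2.0000, 3.7500], [19.0000, -13.0000]] (det J = -45.2500).
Solving J·Δ = −F gives Δ = (-2.1657, -2.0884).
Then the next iterate is (p, q)₁ = (-0.6657, -4.0884).

(-0.6657, -4.0884)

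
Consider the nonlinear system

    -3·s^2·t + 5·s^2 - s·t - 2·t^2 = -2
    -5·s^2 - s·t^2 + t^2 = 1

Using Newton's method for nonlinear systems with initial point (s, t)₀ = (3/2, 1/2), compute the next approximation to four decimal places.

(0.6869, 0.5482)

At (3/2, 1/2): F = (8.6250, -12.3750).
Jacobian J = [[-6·s·t + 10·s - t, -3·s^2 - s - 4·t], [-10·s - t^2, -2·s·t + 2·t]].
At the point, J = [[10.0000, -10.2500], [-15.2500, -0.5000]] (det J = -161.3125).
Solving J·Δ = −F gives Δ = (-0.8131, 0.0482).
Then the next iterate is (s, t)₁ = (0.6869, 0.5482).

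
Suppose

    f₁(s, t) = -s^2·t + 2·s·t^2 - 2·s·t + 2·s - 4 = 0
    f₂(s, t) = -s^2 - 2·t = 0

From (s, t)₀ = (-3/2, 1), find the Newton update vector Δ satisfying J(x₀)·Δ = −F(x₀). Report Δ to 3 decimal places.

(0.663, -1.130)

At (-3/2, 1): F = (-9.250, -4.250).
Jacobian J = [[-2·s·t + 2·t^2 - 2·t + 2, -s^2 + 4·s·t - 2·s], [-2·s, -2]].
At the point, J = [[5.000, -5.250], [3.000, -2.000]] (det J = 5.750).
Solving J·Δ = −F gives Δ = (0.663, -1.130).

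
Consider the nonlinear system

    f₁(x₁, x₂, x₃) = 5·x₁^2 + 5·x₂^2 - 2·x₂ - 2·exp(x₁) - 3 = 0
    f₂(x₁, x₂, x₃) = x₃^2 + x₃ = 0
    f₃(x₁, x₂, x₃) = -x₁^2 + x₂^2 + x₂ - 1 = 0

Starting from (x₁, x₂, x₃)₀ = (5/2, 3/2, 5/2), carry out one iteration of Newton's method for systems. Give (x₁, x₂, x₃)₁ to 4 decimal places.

At (5/2, 3/2, 5/2): F = (12.135012, 8.7500, -3.5000).
Jacobian J = [[10·x₁ - 2·exp(x₁), 10·x₂ - 2, 0], [0, 0, 2·x₃ + 1], [-2·x₁, 2·x₂ + 1, 0]].
At the point, J = [[0.635012, 13.0000, 0.0000], [0.0000, 0.0000, 6.0000], [-5.0000, 4.0000, 0.0000]] (det J = -405.240290).
Solving J·Δ = −F gives Δ = (-1.3924, -0.8654, -1.4583).
Then the next iterate is (x₁, x₂, x₃)₁ = (1.1076, 0.6346, 1.0417).

(1.1076, 0.6346, 1.0417)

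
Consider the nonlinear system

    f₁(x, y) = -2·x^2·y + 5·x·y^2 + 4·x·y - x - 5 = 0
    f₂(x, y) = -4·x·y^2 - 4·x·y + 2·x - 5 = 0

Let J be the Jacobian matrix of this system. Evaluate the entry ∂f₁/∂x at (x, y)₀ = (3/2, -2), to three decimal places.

23.000

∂f₁/∂x = -4·x·y + 5·y^2 + 4·y - 1.
At (3/2, -2) this is 23.000.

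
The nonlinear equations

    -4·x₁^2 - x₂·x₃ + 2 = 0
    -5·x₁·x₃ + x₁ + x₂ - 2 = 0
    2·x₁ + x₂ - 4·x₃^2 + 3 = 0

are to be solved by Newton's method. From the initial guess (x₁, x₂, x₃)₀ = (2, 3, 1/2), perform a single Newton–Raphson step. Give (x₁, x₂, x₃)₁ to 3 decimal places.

At (2, 3, 1/2): F = (-15.500, -2.000, 9.000).
Jacobian J = [[-8·x₁, -x₃, -x₂], [-5·x₃ + 1, 1, -5·x₁], [2, 1, -8·x₃]].
At the point, J = [[-16.000, -0.500, -3.000], [-1.500, 1.000, -10.000], [2.000, 1.000, -4.000]] (det J = -72.500).
Solving J·Δ = −F gives Δ = (-0.152, -15.676, -1.745).
Then the next iterate is (x₁, x₂, x₃)₁ = (1.848, -12.676, -1.245).

(1.848, -12.676, -1.245)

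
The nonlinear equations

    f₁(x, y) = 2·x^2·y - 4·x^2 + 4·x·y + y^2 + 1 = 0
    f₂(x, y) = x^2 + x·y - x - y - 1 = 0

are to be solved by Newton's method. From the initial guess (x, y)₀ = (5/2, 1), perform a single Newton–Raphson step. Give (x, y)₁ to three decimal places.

At (5/2, 1): F = (-0.500, 4.250).
Jacobian J = [[4·x·y - 8·x + 4·y, 2·x^2 + 4·x + 2·y], [2·x + y - 1, x - 1]].
At the point, J = [[-6.000, 24.500], [5.000, 1.500]] (det J = -131.500).
Solving J·Δ = −F gives Δ = (-0.798, -0.175).
Then the next iterate is (x, y)₁ = (1.702, 0.825).

(1.702, 0.825)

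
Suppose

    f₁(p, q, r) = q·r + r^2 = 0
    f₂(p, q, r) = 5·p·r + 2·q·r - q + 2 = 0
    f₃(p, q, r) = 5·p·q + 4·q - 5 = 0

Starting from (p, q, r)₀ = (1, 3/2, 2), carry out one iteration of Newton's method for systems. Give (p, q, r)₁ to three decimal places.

(0.372, 1.079, 0.880)

At (1, 3/2, 2): F = (7.000, 16.500, 8.500).
Jacobian J = [[0, r, q + 2·r], [5·r, 2·r - 1, 5·p + 2·q], [5·q, 5·p + 4, 0]].
At the point, J = [[0.000, 2.000, 5.500], [10.000, 3.000, 8.000], [7.500, 9.000, 0.000]] (det J = 491.250).
Solving J·Δ = −F gives Δ = (-0.628, -0.421, -1.120).
Then the next iterate is (p, q, r)₁ = (0.372, 1.079, 0.880).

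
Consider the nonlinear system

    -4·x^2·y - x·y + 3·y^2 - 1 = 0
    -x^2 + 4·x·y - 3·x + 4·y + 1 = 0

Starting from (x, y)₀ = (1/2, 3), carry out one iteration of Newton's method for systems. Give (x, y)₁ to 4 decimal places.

At (1/2, 3): F = (21.5000, 17.2500).
Jacobian J = [[-8·x·y - y, -4·x^2 - x + 6·y], [-2·x + 4·y - 3, 4·x + 4]].
At the point, J = [[-15.0000, 16.5000], [8.0000, 6.0000]] (det J = -222.0000).
Solving J·Δ = −F gives Δ = (-0.7010, -1.9403).
Then the next iterate is (x, y)₁ = (-0.2010, 1.0597).

(-0.2010, 1.0597)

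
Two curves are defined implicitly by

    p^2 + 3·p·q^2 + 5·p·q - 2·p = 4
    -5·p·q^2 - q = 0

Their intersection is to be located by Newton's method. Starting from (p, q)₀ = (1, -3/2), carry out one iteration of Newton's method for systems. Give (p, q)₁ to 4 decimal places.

At (1, -3/2): F = (-5.7500, -9.7500).
Jacobian J = [[2·p + 3·q^2 + 5·q - 2, 6·p·q + 5·p], [-5·q^2, -10·p·q - 1]].
At the point, J = [[-0.7500, -4.0000], [-11.2500, 14.0000]] (det J = -55.5000).
Solving J·Δ = −F gives Δ = (-2.1532, -1.0338).
Then the next iterate is (p, q)₁ = (-1.1532, -2.5338).

(-1.1532, -2.5338)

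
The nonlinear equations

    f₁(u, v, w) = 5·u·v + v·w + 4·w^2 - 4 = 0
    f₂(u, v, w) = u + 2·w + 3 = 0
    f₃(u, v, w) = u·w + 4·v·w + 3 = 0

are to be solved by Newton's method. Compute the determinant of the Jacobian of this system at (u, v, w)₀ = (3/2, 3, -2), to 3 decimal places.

247.750

J = [[5·v, 5·u + w, v + 8·w], [1, 0, 2], [w, 4·w, u + 4·v]].
At the point, J = [[15.000, 5.500, -13.000], [1.000, 0.000, 2.000], [-2.000, -8.000, 13.500]].
det J = 247.750.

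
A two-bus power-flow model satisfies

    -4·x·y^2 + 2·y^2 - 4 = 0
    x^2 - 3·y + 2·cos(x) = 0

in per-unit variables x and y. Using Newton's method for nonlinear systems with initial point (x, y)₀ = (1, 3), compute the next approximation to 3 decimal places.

(1.152, 0.710)

At (1, 3): F = (-22.000, -6.91940).
Jacobian J = [[-4·y^2, -8·x·y + 4·y], [2·x - 2·sin(x), -3]].
At the point, J = [[-36.000, -12.000], [0.31706, -3.000]] (det J = 111.80470).
Solving J·Δ = −F gives Δ = (0.152, -2.290).
Then the next iterate is (x, y)₁ = (1.152, 0.710).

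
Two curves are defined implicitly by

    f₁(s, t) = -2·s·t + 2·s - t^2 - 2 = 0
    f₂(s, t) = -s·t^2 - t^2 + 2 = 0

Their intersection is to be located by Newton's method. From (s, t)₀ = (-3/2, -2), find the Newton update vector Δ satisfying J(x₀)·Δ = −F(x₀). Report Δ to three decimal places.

(-0.125, 2.250)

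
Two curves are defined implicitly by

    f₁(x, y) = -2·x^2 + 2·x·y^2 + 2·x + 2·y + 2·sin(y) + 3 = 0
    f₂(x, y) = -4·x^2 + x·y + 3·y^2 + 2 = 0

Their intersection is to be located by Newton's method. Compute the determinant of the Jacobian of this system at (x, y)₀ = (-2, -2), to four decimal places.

-492.3479

J = [[-4·x + 2·y^2 + 2, 4·x·y + 2·cos(y) + 2], [-8·x + y, x + 6·y]].
At the point, J = [[18.0000, 17.167706], [14.0000, -14.0000]].
det J = -492.3479.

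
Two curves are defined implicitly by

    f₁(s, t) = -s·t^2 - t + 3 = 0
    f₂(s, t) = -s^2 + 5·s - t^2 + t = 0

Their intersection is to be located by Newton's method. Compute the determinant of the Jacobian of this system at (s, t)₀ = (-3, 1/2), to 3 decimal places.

-22.000

J = [[-t^2, -2·s·t - 1], [-2·s + 5, -2·t + 1]].
At the point, J = [[-0.250, 2.000], [11.000, 0.000]].
det J = -22.000.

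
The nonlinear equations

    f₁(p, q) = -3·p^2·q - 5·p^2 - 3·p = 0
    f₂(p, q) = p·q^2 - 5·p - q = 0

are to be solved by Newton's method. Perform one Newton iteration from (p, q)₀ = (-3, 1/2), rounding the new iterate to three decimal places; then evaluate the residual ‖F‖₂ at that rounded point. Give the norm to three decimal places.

5.145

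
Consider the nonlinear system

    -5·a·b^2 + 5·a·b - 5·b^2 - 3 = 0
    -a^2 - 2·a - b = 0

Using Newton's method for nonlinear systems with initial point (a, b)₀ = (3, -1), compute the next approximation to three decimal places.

(1.204, -0.636)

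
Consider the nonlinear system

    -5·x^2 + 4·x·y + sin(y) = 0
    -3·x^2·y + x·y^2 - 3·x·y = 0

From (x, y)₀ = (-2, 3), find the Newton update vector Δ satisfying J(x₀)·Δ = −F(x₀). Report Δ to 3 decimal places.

(1.846, 1.692)

At (-2, 3): F = (-43.85888, -36.000).
Jacobian J = [[-10·x + 4·y, 4·x + cos(y)], [-6·x·y + y^2 - 3·y, -3·x^2 + 2·x·y - 3·x]].
At the point, J = [[32.000, -8.98999], [36.000, -18.000]] (det J = -252.36027).
Solving J·Δ = −F gives Δ = (1.846, 1.692).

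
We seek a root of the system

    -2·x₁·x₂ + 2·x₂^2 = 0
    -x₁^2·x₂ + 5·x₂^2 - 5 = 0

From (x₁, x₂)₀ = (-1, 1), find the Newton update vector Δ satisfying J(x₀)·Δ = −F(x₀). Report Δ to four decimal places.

(1.4000, -0.2000)

At (-1, 1): F = (4.0000, -1.0000).
Jacobian J = [[-2·x₂, -2·x₁ + 4·x₂], [-2·x₁·x₂, -x₁^2 + 10·x₂]].
At the point, J = [[-2.0000, 6.0000], [2.0000, 9.0000]] (det J = -30.0000).
Solving J·Δ = −F gives Δ = (1.4000, -0.2000).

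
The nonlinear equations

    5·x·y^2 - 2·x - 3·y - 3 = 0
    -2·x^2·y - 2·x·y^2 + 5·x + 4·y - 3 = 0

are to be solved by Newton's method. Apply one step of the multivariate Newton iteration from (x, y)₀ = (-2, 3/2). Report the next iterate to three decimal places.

At (-2, 3/2): F = (-26.000, -10.000).
Jacobian J = [[5·y^2 - 2, 10·x·y - 3], [-4·x·y - 2·y^2 + 5, -2·x^2 - 4·x·y + 4]].
At the point, J = [[9.250, -33.000], [12.500, 8.000]] (det J = 486.500).
Solving J·Δ = −F gives Δ = (1.106, -0.478).
Then the next iterate is (x, y)₁ = (-0.894, 1.022).

(-0.894, 1.022)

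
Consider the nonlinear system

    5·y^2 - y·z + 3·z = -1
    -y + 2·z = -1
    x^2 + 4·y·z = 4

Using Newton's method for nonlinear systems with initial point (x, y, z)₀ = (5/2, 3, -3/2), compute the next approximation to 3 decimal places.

At (5/2, 3, -3/2): F = (46.000, -5.000, -15.750).
Jacobian J = [[0, 10·y - z, -y + 3], [0, -1, 2], [2·x, 4·z, 4·y]].
At the point, J = [[0.000, 31.500, 0.000], [0.000, -1.000, 2.000], [5.000, -6.000, 12.000]] (det J = 315.000).
Solving J·Δ = −F gives Δ = (-2.850, -1.460, 1.770).
Then the next iterate is (x, y, z)₁ = (-0.350, 1.540, 0.270).

(-0.350, 1.540, 0.270)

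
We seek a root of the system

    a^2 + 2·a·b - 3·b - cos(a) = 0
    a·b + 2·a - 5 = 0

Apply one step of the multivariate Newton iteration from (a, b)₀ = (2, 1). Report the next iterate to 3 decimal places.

At (2, 1): F = (5.41615, 1.000).
Jacobian J = [[2·a + 2·b + sin(a), 2·a - 3], [b + 2, a]].
At the point, J = [[6.90930, 1.000], [3.000, 2.000]] (det J = 10.81859).
Solving J·Δ = −F gives Δ = (-0.909, 0.863).
Then the next iterate is (a, b)₁ = (1.091, 1.863).

(1.091, 1.863)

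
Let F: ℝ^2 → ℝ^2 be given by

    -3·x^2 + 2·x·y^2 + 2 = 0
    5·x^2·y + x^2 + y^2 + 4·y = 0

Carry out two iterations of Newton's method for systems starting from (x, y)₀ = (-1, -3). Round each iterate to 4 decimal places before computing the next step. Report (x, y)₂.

(0.1307, -3.5580)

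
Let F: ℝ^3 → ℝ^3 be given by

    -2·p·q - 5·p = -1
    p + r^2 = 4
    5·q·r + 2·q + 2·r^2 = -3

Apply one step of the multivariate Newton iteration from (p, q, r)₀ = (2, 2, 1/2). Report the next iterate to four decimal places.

(2.6497, -3.7119, 1.6003)

At (2, 2, 1/2): F = (-17.0000, -1.7500, 12.5000).
Jacobian J = [[-2·q - 5, -2·p, 0], [1, 0, 2·r], [0, 5·r + 2, 5·q + 4·r]].
At the point, J = [[-9.0000, -4.0000, 0.0000], [1.0000, 0.0000, 1.0000], [0.0000, 4.5000, 12.0000]] (det J = 88.5000).
Solving J·Δ = −F gives Δ = (0.6497, -5.7119, 1.1003).
Then the next iterate is (p, q, r)₁ = (2.6497, -3.7119, 1.6003).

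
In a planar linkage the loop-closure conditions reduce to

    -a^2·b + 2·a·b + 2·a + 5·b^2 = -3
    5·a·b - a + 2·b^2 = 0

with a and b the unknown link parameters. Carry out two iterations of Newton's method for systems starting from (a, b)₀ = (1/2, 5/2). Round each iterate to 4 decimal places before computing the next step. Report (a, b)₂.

(1.1750, -0.0427)

At (1/2, 5/2): F = (37.1250, 18.2500).
Jacobian J = [[-2·a·b + 2·b + 2, -a^2 + 2·a + 10·b], [5·b - 1, 5·a + 4·b]].
At the point, J = [[4.5000, 25.7500], [11.5000, 12.5000]] (det J = -239.8750).
Solving J·Δ = −F gives Δ = (-0.0245, -1.4375).
Then the next iterate is (a, b)₁ = (0.4755, 1.0625).
Round to (0.4755, 1.0625) and repeat: F = (10.365737, 4.308406), J = [[3.114562, 11.349900], [4.3125, 6.6275]].
Δ = (0.6995, -1.1052), so (a, b)₂ = (1.1750, -0.0427).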